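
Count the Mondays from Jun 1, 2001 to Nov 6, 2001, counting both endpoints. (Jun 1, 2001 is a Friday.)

23

Jun 1, 2001 is a Friday; the first Monday on or after it is Jun 4, 2001 (3 days later).
From Jun 4, 2001 to Nov 6, 2001: 26 + 31 + 31 + 30 + 31 + 6 = 155 days (rest of Jun, Jul, Aug, Sep, Oct, Nov).
155 ÷ 7 = 22 full weeks with remainder 1, so 22 more Mondays after the first → 23.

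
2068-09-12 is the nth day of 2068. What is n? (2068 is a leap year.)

256

Days in months before September: 31 + 29 + 31 + 30 + 31 + 30 + 31 + 31 = 244.
Plus 12 days into September → day 256.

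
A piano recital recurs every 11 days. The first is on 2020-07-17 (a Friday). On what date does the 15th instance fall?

2020-12-18

The 15th occurrence is 14 intervals after the first: 14 × 11 = 154 days after 2020-07-17.
July has 31 days — 14 days to the end of July leaves 140.
August has 31 days (109 left).
September has 30 days (79 left).
October has 31 days (48 left).
November has 30 days (18 left).
18 days into December → 2020-12-18.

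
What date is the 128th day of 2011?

January has 31 days (128 − 31 = 97 remain).
February has 28 days (97 − 28 = 69 remain).
March has 31 days (69 − 31 = 38 remain).
April has 30 days (38 − 30 = 8 remain).
8 into May → May 8.

8 May 2011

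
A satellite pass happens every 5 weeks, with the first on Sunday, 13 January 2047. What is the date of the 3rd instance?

The 3rd occurrence is 2 intervals after the first: 2 × 35 = 70 days after 13 January 2047.
January has 31 days — 18 days to the end of January leaves 52.
February has 28 days (24 left).
24 days into March → 24 March 2047.

24 March 2047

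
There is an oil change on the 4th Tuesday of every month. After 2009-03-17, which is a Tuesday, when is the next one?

2009-03-24

March 2009 starts on a Sunday; its first Tuesday is the 3rd, so the 4th Tuesday is the 24th — 2009-03-24.
2009-03-24 is after 2009-03-17, so that is the next one.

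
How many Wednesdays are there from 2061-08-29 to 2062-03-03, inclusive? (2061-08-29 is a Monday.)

27

2061-08-29 is a Monday; the first Wednesday on or after it is 2061-08-31 (2 days later).
From 2061-08-31 to 2062-03-03: 0 + 30 + 31 + 30 + 31 + 31 + 28 + 3 = 184 days (rest of August, September, October, November, December, January, February, March).
184 ÷ 7 = 26 full weeks with remainder 2, so 26 more Wednesdays after the first → 27.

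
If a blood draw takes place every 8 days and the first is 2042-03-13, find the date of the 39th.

2043-01-11

The 39th occurrence is 38 intervals after the first: 38 × 8 = 304 days after 2042-03-13.
March has 31 days — 18 days to the end of March leaves 286.
April has 30 days (256 left).
May has 31 days (225 left).
June has 30 days (195 left).
July has 31 days (164 left).
August has 31 days (133 left).
September has 30 days (103 left).
October has 31 days (72 left).
November has 30 days (42 left).
December has 31 days (11 left).
11 days into January → 2043-01-11.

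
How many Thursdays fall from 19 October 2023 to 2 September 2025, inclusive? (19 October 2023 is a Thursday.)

98

19 October 2023 is a Thursday; the first Thursday on or after it is 19 October 2023.
From 19 October 2023 to 2 September 2025: 73 + 366 + 245 = 684 days (rest of 2023, 2024, to 2 September 2025 in 2025).
684 ÷ 7 = 97 full weeks with remainder 5, so 97 more Thursdays after the first → 98.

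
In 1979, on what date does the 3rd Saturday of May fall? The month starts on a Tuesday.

May 19, 1979

May 1979 begins on a Tuesday, so the first Saturday is May 5 (4 days later).
The 3rd Saturday is 2 weeks later: 5 + 14 = 19.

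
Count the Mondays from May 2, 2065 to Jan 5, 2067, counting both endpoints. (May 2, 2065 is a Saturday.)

88

May 2, 2065 is a Saturday; the first Monday on or after it is May 4, 2065 (2 days later).
From May 4, 2065 to Jan 5, 2067: 241 + 365 + 5 = 611 days (rest of 2065, 2066, to Jan 5, 2067 in 2067).
611 ÷ 7 = 87 full weeks with remainder 2, so 87 more Mondays after the first → 88.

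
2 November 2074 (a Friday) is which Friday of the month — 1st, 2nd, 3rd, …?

Day 2 falls in week ⌈2/7⌉ of the month.
Days 1–7 hold the 1st Friday, 8–14 the 2nd, 15–21 the 3rd, 22–28 the 4th, 29–31 the 5th.
2 is in the range for the 1st.

1st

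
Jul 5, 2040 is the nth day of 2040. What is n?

Days in months before Jul: 31 + 29 + 31 + 30 + 31 + 30 = 182.
Plus 5 days into Jul → day 187.

187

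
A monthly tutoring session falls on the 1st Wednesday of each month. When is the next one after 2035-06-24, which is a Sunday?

June 2035 starts on a Friday, so its 1st Wednesday is 2035-06-06 (5 days in).
That is not after 2035-06-24, so look at July 2035.
July 2035 starts on a Sunday, so its 1st Wednesday is 2035-07-04 (3 days in).

2035-07-04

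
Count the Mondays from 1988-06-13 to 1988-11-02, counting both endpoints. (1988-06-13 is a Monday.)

1988-06-13 is a Monday; the first Monday on or after it is 1988-06-13.
From 1988-06-13 to 1988-11-02: 17 + 31 + 31 + 30 + 31 + 2 = 142 days (rest of June, July, August, September, October, November).
142 ÷ 7 = 20 full weeks with remainder 2, so 20 more Mondays after the first → 21.

21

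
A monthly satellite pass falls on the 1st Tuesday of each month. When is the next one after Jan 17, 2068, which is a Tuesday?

Feb 7, 2068

Jan 2068 starts on a Sunday, so its 1st Tuesday is Jan 3, 2068 (2 days in).
That is not after Jan 17, 2068, so look at Feb 2068.
Feb 2068 starts on a Wednesday, so its 1st Tuesday is Feb 7, 2068 (6 days in).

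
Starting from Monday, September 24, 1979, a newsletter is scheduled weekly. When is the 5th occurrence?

October 22, 1979

The 5th occurrence is 4 intervals after the first: 4 × 7 = 28 days after September 24, 1979.
September has 30 days — 6 days to the end of September leaves 22.
22 days into October → October 22, 1979.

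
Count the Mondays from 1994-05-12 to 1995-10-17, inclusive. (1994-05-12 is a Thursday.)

75

1994-05-12 is a Thursday; the first Monday on or after it is 1994-05-16 (4 days later).
From 1994-05-16 to 1995-10-17: 229 + 290 = 519 days (rest of 1994, to 1995-10-17 in 1995).
519 ÷ 7 = 74 full weeks with remainder 1, so 74 more Mondays after the first → 75.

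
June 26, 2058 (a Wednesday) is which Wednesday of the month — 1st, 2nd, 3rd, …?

4th

Day 26 falls in week ⌈26/7⌉ of the month.
Days 1–7 hold the 1st Wednesday, 8–14 the 2nd, 15–21 the 3rd, 22–28 the 4th, 29–31 the 5th.
26 is in the range for the 4th.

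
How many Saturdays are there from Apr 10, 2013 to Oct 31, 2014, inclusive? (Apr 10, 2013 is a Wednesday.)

Apr 10, 2013 is a Wednesday; the first Saturday on or after it is Apr 13, 2013 (3 days later).
From Apr 13, 2013 to Oct 31, 2014: 262 + 304 = 566 days (rest of 2013, to Oct 31, 2014 in 2014).
566 ÷ 7 = 80 full weeks with remainder 6, so 80 more Saturdays after the first → 81.

81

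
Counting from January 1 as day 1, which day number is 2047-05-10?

Days in months before May: 31 + 28 + 31 + 30 = 120.
Plus 10 days into May → day 130.

130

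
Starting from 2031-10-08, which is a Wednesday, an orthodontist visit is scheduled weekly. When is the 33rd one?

2032-05-19

The 33rd occurrence is 32 intervals after the first: 32 × 7 = 224 days after 2031-10-08.
October has 31 days — 23 days to the end of October leaves 201.
November has 30 days (171 left).
December has 31 days (140 left).
January has 31 days (109 left).
February has 29 days (80 left).
March has 31 days (49 left).
April has 30 days (19 left).
19 days into May → 2032-05-19.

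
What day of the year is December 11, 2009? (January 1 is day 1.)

Days in months before December: 31 + 28 + 31 + 30 + 31 + 30 + 31 + 31 + 30 + 31 + 30 = 334.
Plus 11 days into December → day 345.

345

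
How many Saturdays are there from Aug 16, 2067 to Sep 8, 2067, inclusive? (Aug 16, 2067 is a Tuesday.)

3

Aug 16, 2067 is a Tuesday; the first Saturday on or after it is Aug 20, 2067 (4 days later).
From Aug 20, 2067 to Sep 8, 2067: 11 + 8 = 19 days (rest of Aug, Sep).
19 ÷ 7 = 2 full weeks with remainder 5, so 2 more Saturdays after the first → 3.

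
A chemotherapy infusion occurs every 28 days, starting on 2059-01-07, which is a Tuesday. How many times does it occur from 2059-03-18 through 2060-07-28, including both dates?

18

Occurrences land 28·i days after 2059-01-07 for i = 0, 1, 2, …
2059-03-18 is 70 days after the start; 70 ÷ 28 = 2 remainder 14; since the remainder is 14, round up to i = 3. First occurrence in the window: #4 on 2059-04-01 (3×28 = 84 days in).
2060-07-28 is 568 days after the start; 568 ÷ 28 = 20 remainder 8. Last occurrence in the window: #21 on 2060-07-20.
Occurrences #4 through #21: 18 in total.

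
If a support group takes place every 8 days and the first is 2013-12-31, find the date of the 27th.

2014-07-27

The 27th occurrence is 26 intervals after the first: 26 × 8 = 208 days after 2013-12-31.
December has 31 days — 0 days to the end of December leaves 208.
January has 31 days (177 left).
February has 28 days (149 left).
March has 31 days (118 left).
April has 30 days (88 left).
May has 31 days (57 left).
June has 30 days (27 left).
27 days into July → 2014-07-27.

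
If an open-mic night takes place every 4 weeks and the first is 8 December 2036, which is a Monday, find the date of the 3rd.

The 3rd occurrence is 2 intervals after the first: 2 × 28 = 56 days after 8 December 2036.
December has 31 days — 23 days to the end of December leaves 33.
January has 31 days (2 left).
2 days into February → 2 February 2037.

2 February 2037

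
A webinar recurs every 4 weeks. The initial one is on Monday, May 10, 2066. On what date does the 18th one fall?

August 29, 2067

The 18th occurrence is 17 intervals after the first: 17 × 28 = 476 days after May 10, 2066.
May has 31 days — 21 days to the end of May leaves 455.
From end of May to end of 2066 is 214 days (241 left).
January has 31 days (210 left).
February has 28 days (182 left).
March has 31 days (151 left).
April has 30 days (121 left).
May has 31 days (90 left).
June has 30 days (60 left).
July has 31 days (29 left).
29 days into August → August 29, 2067.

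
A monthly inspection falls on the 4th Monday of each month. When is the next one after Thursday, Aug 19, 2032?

Aug 2032 starts on a Sunday; its first Monday is the 2nd, so the 4th Monday is the 23rd — Aug 23, 2032.
Aug 23, 2032 is after Aug 19, 2032, so that is the next one.

Aug 23, 2032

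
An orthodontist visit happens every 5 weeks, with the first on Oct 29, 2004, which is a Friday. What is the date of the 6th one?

The 6th occurrence is 5 intervals after the first: 5 × 35 = 175 days after Oct 29, 2004.
Oct has 31 days — 2 days to the end of Oct leaves 173.
Nov has 30 days (143 left).
Dec has 31 days (112 left).
Jan has 31 days (81 left).
Feb has 28 days (53 left).
Mar has 31 days (22 left).
22 days into Apr → Apr 22, 2005.

Apr 22, 2005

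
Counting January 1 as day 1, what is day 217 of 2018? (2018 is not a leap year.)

5 August 2018

January has 31 days (217 − 31 = 186 remain).
February has 28 days (186 − 28 = 158 remain).
March has 31 days (158 − 31 = 127 remain).
April has 30 days (127 − 30 = 97 remain).
May has 31 days (97 − 31 = 66 remain).
June has 30 days (66 − 30 = 36 remain).
July has 31 days (36 − 31 = 5 remain).
5 into August → August 5.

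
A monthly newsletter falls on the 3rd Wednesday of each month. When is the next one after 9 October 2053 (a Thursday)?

October 2053 starts on a Wednesday; its first Wednesday is the 1st, so the 3rd Wednesday is the 15th — 15 October 2053.
15 October 2053 is after 9 October 2053, so that is the next one.

15 October 2053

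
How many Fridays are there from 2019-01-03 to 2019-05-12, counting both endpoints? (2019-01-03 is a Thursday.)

19

2019-01-03 is a Thursday; the first Friday on or after it is 2019-01-04 (1 day later).
From 2019-01-04 to 2019-05-12: 27 + 28 + 31 + 30 + 12 = 128 days (rest of January, February, March, April, May).
128 ÷ 7 = 18 full weeks with remainder 2, so 18 more Fridays after the first → 19.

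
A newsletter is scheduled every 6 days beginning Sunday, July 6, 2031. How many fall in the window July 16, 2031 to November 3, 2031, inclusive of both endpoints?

19

Occurrences land 6·i days after July 6, 2031 for i = 0, 1, 2, …
July 16, 2031 is 10 days after the start; 10 ÷ 6 = 1 remainder 4; since the remainder is 4, round up to i = 2. First occurrence in the window: #3 on July 18, 2031 (2×6 = 12 days in).
November 3, 2031 is 120 days after the start; 120 ÷ 6 = 20 remainder 0. Last occurrence in the window: #21 on November 3, 2031.
Occurrences #3 through #21: 19 in total.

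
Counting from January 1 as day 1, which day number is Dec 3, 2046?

Days in months before Dec: 31 + 28 + 31 + 30 + 31 + 30 + 31 + 31 + 30 + 31 + 30 = 334.
Plus 3 days into Dec → day 337.

337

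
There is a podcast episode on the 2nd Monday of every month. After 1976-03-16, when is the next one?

March 1976 starts on a Monday; its first Monday is the 1st, so the 2nd Monday is the 8th — 1976-03-08.
That is not after 1976-03-16, so look at April 1976.
April 1976 starts on a Thursday; its first Monday is the 5th, so the 2nd Monday is the 12th — 1976-04-12.

1976-04-12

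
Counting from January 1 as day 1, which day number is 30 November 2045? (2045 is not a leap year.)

334

Days in months before November: 31 + 28 + 31 + 30 + 31 + 30 + 31 + 31 + 30 + 31 = 304.
Plus 30 days into November → day 334.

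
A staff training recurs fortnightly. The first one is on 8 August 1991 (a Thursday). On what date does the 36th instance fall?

The 36th occurrence is 35 intervals after the first: 35 × 14 = 490 days after 8 August 1991.
August has 31 days — 23 days to the end of August leaves 467.
From end of August to end of 1991 is 122 days (345 left).
January has 31 days (314 left).
February has 29 days (285 left).
March has 31 days (254 left).
April has 30 days (224 left).
May has 31 days (193 left).
June has 30 days (163 left).
July has 31 days (132 left).
August has 31 days (101 left).
September has 30 days (71 left).
October has 31 days (40 left).
November has 30 days (10 left).
10 days into December → 10 December 1992.

10 December 1992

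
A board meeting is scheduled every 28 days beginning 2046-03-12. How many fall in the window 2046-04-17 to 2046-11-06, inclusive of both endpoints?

7

Occurrences land 28·i days after 2046-03-12 for i = 0, 1, 2, …
2046-04-17 is 36 days after the start; 36 ÷ 28 = 1 remainder 8; since the remainder is 8, round up to i = 2. First occurrence in the window: #3 on 2046-05-07 (2×28 = 56 days in).
2046-11-06 is 239 days after the start; 239 ÷ 28 = 8 remainder 15. Last occurrence in the window: #9 on 2046-10-22.
Occurrences #3 through #9: 7 in total.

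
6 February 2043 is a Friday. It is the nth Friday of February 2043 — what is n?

1st

Day 6 falls in week ⌈6/7⌉ of the month.
Days 1–7 hold the 1st Friday, 8–14 the 2nd, 15–21 the 3rd, 22–28 the 4th, 29–31 the 5th.
6 is in the range for the 1st.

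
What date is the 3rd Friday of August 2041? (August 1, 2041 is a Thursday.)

August 2041 begins on a Thursday, so the first Friday is August 2 (1 day later).
The 3rd Friday is 2 weeks later: 2 + 14 = 16.

August 16, 2041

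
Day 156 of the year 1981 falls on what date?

January has 31 days (156 − 31 = 125 remain).
February has 28 days (125 − 28 = 97 remain).
March has 31 days (97 − 31 = 66 remain).
April has 30 days (66 − 30 = 36 remain).
May has 31 days (36 − 31 = 5 remain).
5 into June → June 5.

1981-06-05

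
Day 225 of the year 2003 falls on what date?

January has 31 days (225 − 31 = 194 remain).
February has 28 days (194 − 28 = 166 remain).
March has 31 days (166 − 31 = 135 remain).
April has 30 days (135 − 30 = 105 remain).
May has 31 days (105 − 31 = 74 remain).
June has 30 days (74 − 30 = 44 remain).
July has 31 days (44 − 31 = 13 remain).
13 into August → August 13.

August 13, 2003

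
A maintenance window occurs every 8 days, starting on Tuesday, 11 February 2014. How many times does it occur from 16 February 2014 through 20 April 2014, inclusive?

8

Occurrences land 8·i days after 11 February 2014 for i = 0, 1, 2, …
16 February 2014 is 5 days after the start; 5 ÷ 8 = 0 remainder 5; since the remainder is 5, round up to i = 1. First occurrence in the window: #2 on 19 February 2014 (1×8 = 8 days in).
20 April 2014 is 68 days after the start; 68 ÷ 8 = 8 remainder 4. Last occurrence in the window: #9 on 16 April 2014.
Occurrences #2 through #9: 8 in total.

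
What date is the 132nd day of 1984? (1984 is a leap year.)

January has 31 days (132 − 31 = 101 remain).
February has 29 days (101 − 29 = 72 remain).
March has 31 days (72 − 31 = 41 remain).
April has 30 days (41 − 30 = 11 remain).
11 into May → May 11.

May 11, 1984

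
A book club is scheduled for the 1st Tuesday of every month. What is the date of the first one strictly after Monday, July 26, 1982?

August 3, 1982

July 1982 starts on a Thursday, so its 1st Tuesday is July 6, 1982 (5 days in).
That is not after July 26, 1982, so look at August 1982.
August 1982 starts on a Sunday, so its 1st Tuesday is August 3, 1982 (2 days in).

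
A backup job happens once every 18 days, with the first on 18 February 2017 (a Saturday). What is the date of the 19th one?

8 January 2018

The 19th occurrence is 18 intervals after the first: 18 × 18 = 324 days after 18 February 2017.
February has 28 days — 10 days to the end of February leaves 314.
March has 31 days (283 left).
April has 30 days (253 left).
May has 31 days (222 left).
June has 30 days (192 left).
July has 31 days (161 left).
August has 31 days (130 left).
September has 30 days (100 left).
October has 31 days (69 left).
November has 30 days (39 left).
December has 31 days (8 left).
8 days into January → 8 January 2018.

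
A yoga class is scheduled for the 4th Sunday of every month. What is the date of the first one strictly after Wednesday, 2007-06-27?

2007-07-22

June 2007 starts on a Friday; its first Sunday is the 3rd, so the 4th Sunday is the 24th — 2007-06-24.
That is not after 2007-06-27, so look at July 2007.
July 2007 starts on a Sunday; its first Sunday is the 1st, so the 4th Sunday is the 22nd — 2007-07-22.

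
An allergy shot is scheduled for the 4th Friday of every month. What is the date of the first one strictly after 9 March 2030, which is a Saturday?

22 March 2030

March 2030 starts on a Friday; its first Friday is the 1st, so the 4th Friday is the 22nd — 22 March 2030.
22 March 2030 is after 9 March 2030, so that is the next one.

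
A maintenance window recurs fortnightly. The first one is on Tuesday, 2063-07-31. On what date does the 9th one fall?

2063-11-20

The 9th occurrence is 8 intervals after the first: 8 × 14 = 112 days after 2063-07-31.
July has 31 days — 0 days to the end of July leaves 112.
August has 31 days (81 left).
September has 30 days (51 left).
October has 31 days (20 left).
20 days into November → 2063-11-20.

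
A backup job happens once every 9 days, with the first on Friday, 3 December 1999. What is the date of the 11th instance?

2 March 2000

The 11th occurrence is 10 intervals after the first: 10 × 9 = 90 days after 3 December 1999.
December has 31 days — 28 days to the end of December leaves 62.
January has 31 days (31 left).
February has 29 days (2 left).
2 days into March → 2 March 2000.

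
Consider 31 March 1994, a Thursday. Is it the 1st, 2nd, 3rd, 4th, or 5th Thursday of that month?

Day 31 falls in week ⌈31/7⌉ of the month.
Days 1–7 hold the 1st Thursday, 8–14 the 2nd, 15–21 the 3rd, 22–28 the 4th, 29–31 the 5th.
31 is in the range for the 5th.

5th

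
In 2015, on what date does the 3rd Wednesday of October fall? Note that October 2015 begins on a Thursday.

21 October 2015

October 2015 begins on a Thursday, so the first Wednesday is October 7 (6 days later).
The 3rd Wednesday is 2 weeks later: 7 + 14 = 21.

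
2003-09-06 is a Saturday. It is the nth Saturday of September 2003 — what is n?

1st

Day 6 falls in week ⌈6/7⌉ of the month.
Days 1–7 hold the 1st Saturday, 8–14 the 2nd, 15–21 the 3rd, 22–28 the 4th, 29–31 the 5th.
6 is in the range for the 1st.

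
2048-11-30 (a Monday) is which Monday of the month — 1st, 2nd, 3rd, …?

5th

Day 30 falls in week ⌈30/7⌉ of the month.
Days 1–7 hold the 1st Monday, 8–14 the 2nd, 15–21 the 3rd, 22–28 the 4th, 29–31 the 5th.
30 is in the range for the 5th.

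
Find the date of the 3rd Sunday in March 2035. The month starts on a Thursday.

March 18, 2035

March 2035 begins on a Thursday, so the first Sunday is March 4 (3 days later).
The 3rd Sunday is 2 weeks later: 4 + 14 = 18.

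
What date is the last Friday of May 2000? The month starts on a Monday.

May 26, 2000

May 2000 begins on a Monday, so the first Friday is May 5 (4 days later).
May 2000 has 31 days. Adding weeks: 5, 12, 19, 26 — the last one ≤ 31 is the 26th.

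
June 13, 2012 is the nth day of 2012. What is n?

Days in months before June: 31 + 29 + 31 + 30 + 31 = 152.
Plus 13 days into June → day 165.

165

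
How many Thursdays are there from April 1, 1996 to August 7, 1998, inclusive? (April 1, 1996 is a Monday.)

123

April 1, 1996 is a Monday; the first Thursday on or after it is April 4, 1996 (3 days later).
From April 4, 1996 to August 7, 1998: 271 + 365 + 219 = 855 days (rest of 1996, 1997, to August 7, 1998 in 1998).
855 ÷ 7 = 122 full weeks with remainder 1, so 122 more Thursdays after the first → 123.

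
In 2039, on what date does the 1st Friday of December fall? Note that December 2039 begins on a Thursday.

December 2039 begins on a Thursday, so the first Friday is December 2 (1 day later).

2039-12-02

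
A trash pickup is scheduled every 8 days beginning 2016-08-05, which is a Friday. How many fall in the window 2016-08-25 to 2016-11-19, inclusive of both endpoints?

11

Occurrences land 8·i days after 2016-08-05 for i = 0, 1, 2, …
2016-08-25 is 20 days after the start; 20 ÷ 8 = 2 remainder 4; since the remainder is 4, round up to i = 3. First occurrence in the window: #4 on 2016-08-29 (3×8 = 24 days in).
2016-11-19 is 106 days after the start; 106 ÷ 8 = 13 remainder 2. Last occurrence in the window: #14 on 2016-11-17.
Occurrences #4 through #14: 11 in total.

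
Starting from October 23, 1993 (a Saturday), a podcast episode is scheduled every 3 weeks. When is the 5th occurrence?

The 5th occurrence is 4 intervals after the first: 4 × 21 = 84 days after October 23, 1993.
October has 31 days — 8 days to the end of October leaves 76.
November has 30 days (46 left).
December has 31 days (15 left).
15 days into January → January 15, 1994.

January 15, 1994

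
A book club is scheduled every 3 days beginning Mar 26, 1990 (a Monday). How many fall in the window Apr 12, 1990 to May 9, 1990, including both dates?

9

Occurrences land 3·i days after Mar 26, 1990 for i = 0, 1, 2, …
Apr 12, 1990 is 17 days after the start; 17 ÷ 3 = 5 remainder 2; since the remainder is 2, round up to i = 6. First occurrence in the window: #7 on Apr 13, 1990 (6×3 = 18 days in).
May 9, 1990 is 44 days after the start; 44 ÷ 3 = 14 remainder 2. Last occurrence in the window: #15 on May 7, 1990.
Occurrences #7 through #15: 9 in total.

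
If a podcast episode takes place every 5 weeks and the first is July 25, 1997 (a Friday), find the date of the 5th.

The 5th occurrence is 4 intervals after the first: 4 × 35 = 140 days after July 25, 1997.
July has 31 days — 6 days to the end of July leaves 134.
August has 31 days (103 left).
September has 30 days (73 left).
October has 31 days (42 left).
November has 30 days (12 left).
12 days into December → December 12, 1997.

December 12, 1997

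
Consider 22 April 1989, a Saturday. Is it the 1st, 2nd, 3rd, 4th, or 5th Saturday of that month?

Day 22 falls in week ⌈22/7⌉ of the month.
Days 1–7 hold the 1st Saturday, 8–14 the 2nd, 15–21 the 3rd, 22–28 the 4th, 29–31 the 5th.
22 is in the range for the 4th.

4th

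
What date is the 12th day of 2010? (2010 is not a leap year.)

12 January 2010

12 into January → January 12.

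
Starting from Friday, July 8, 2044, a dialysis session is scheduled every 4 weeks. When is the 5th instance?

The 5th occurrence is 4 intervals after the first: 4 × 28 = 112 days after July 8, 2044.
July has 31 days — 23 days to the end of July leaves 89.
August has 31 days (58 left).
September has 30 days (28 left).
28 days into October → October 28, 2044.

October 28, 2044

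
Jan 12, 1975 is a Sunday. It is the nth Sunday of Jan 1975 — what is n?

Day 12 falls in week ⌈12/7⌉ of the month.
Days 1–7 hold the 1st Sunday, 8–14 the 2nd, 15–21 the 3rd, 22–28 the 4th, 29–31 the 5th.
12 is in the range for the 2nd.

2nd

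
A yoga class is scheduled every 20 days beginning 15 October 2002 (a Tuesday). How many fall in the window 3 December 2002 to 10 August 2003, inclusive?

Occurrences land 20·i days after 15 October 2002 for i = 0, 1, 2, …
3 December 2002 is 49 days after the start; 49 ÷ 20 = 2 remainder 9; since the remainder is 9, round up to i = 3. First occurrence in the window: #4 on 14 December 2002 (3×20 = 60 days in).
10 August 2003 is 299 days after the start; 299 ÷ 20 = 14 remainder 19. Last occurrence in the window: #15 on 22 July 2003.
Occurrences #4 through #15: 12 in total.

12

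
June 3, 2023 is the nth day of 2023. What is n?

Days in months before June: 31 + 28 + 31 + 30 + 31 = 151.
Plus 3 days into June → day 154.

154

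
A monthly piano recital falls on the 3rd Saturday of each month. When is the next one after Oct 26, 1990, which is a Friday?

Nov 17, 1990

Oct 1990 starts on a Monday; its first Saturday is the 6th, so the 3rd Saturday is the 20th — Oct 20, 1990.
That is not after Oct 26, 1990, so look at Nov 1990.
Nov 1990 starts on a Thursday; its first Saturday is the 3rd, so the 3rd Saturday is the 17th — Nov 17, 1990.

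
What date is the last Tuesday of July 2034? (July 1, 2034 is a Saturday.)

July 2034 begins on a Saturday, so the first Tuesday is July 4 (3 days later).
July 2034 has 31 days. Adding weeks: 4, 11, 18, 25 — the last one ≤ 31 is the 25th.

2034-07-25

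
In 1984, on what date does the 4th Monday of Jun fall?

Jun 25, 1984

The first Monday of Jun 1984 is Jun 4.
The 4th Monday is 3 weeks later: 4 + 21 = 25.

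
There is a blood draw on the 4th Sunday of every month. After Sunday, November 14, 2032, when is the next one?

November 28, 2032

November 2032 starts on a Monday; its first Sunday is the 7th, so the 4th Sunday is the 28th — November 28, 2032.
November 28, 2032 is after November 14, 2032, so that is the next one.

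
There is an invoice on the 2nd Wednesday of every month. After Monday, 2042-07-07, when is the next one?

2042-07-09

July 2042 starts on a Tuesday; its first Wednesday is the 2nd, so the 2nd Wednesday is the 9th — 2042-07-09.
2042-07-09 is after 2042-07-07, so that is the next one.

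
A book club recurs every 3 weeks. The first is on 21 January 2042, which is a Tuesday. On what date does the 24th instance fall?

The 24th occurrence is 23 intervals after the first: 23 × 21 = 483 days after 21 January 2042.
January has 31 days — 10 days to the end of January leaves 473.
From end of January to end of 2042 is 334 days (139 left).
January has 31 days (108 left).
February has 28 days (80 left).
March has 31 days (49 left).
April has 30 days (19 left).
19 days into May → 19 May 2043.

19 May 2043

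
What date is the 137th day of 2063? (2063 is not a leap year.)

January has 31 days (137 − 31 = 106 remain).
February has 28 days (106 − 28 = 78 remain).
March has 31 days (78 − 31 = 47 remain).
April has 30 days (47 − 30 = 17 remain).
17 into May → May 17.

17 May 2063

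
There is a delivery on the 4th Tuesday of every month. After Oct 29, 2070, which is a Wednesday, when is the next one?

Nov 25, 2070

Oct 2070 starts on a Wednesday; its first Tuesday is the 7th, so the 4th Tuesday is the 28th — Oct 28, 2070.
That is not after Oct 29, 2070, so look at Nov 2070.
Nov 2070 starts on a Saturday; its first Tuesday is the 4th, so the 4th Tuesday is the 25th — Nov 25, 2070.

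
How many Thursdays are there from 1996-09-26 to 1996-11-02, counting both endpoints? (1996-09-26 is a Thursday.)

1996-09-26 is a Thursday; the first Thursday on or after it is 1996-09-26.
From 1996-09-26 to 1996-11-02: 4 + 31 + 2 = 37 days (rest of September, October, November).
37 ÷ 7 = 5 full weeks with remainder 2, so 5 more Thursdays after the first → 6.

6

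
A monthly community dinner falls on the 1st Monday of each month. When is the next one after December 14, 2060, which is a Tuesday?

January 3, 2061

December 2060 starts on a Wednesday, so its 1st Monday is December 6, 2060 (5 days in).
That is not after December 14, 2060, so look at January 2061.
January 2061 starts on a Saturday, so its 1st Monday is January 3, 2061 (2 days in).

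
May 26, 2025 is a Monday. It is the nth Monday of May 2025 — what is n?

Day 26 falls in week ⌈26/7⌉ of the month.
Days 1–7 hold the 1st Monday, 8–14 the 2nd, 15–21 the 3rd, 22–28 the 4th, 29–31 the 5th.
26 is in the range for the 4th.

4th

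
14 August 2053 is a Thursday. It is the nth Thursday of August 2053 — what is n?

2nd

Day 14 falls in week ⌈14/7⌉ of the month.
Days 1–7 hold the 1st Thursday, 8–14 the 2nd, 15–21 the 3rd, 22–28 the 4th, 29–31 the 5th.
14 is in the range for the 2nd.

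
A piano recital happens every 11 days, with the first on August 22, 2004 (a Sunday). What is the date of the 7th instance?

October 27, 2004

The 7th occurrence is 6 intervals after the first: 6 × 11 = 66 days after August 22, 2004.
August has 31 days — 9 days to the end of August leaves 57.
September has 30 days (27 left).
27 days into October → October 27, 2004.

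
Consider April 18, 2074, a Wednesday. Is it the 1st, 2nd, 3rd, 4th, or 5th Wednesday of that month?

Day 18 falls in week ⌈18/7⌉ of the month.
Days 1–7 hold the 1st Wednesday, 8–14 the 2nd, 15–21 the 3rd, 22–28 the 4th, 29–31 the 5th.
18 is in the range for the 3rd.

3rd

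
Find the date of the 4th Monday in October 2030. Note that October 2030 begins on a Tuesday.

2030-10-28

October 2030 begins on a Tuesday, so the first Monday is October 7 (6 days later).
The 4th Monday is 3 weeks later: 7 + 21 = 28.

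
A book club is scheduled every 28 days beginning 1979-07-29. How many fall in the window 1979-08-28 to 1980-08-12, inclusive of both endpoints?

Occurrences land 28·i days after 1979-07-29 for i = 0, 1, 2, …
1979-08-28 is 30 days after the start; 30 ÷ 28 = 1 remainder 2; since the remainder is 2, round up to i = 2. First occurrence in the window: #3 on 1979-09-23 (2×28 = 56 days in).
1980-08-12 is 380 days after the start; 380 ÷ 28 = 13 remainder 16. Last occurrence in the window: #14 on 1980-07-27.
Occurrences #3 through #14: 12 in total.

12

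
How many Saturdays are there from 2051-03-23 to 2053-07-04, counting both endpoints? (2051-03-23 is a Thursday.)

2051-03-23 is a Thursday; the first Saturday on or after it is 2051-03-25 (2 days later).
From 2051-03-25 to 2053-07-04: 281 + 366 + 185 = 832 days (rest of 2051, 2052, to 2053-07-04 in 2053).
832 ÷ 7 = 118 full weeks with remainder 6, so 118 more Saturdays after the first → 119.

119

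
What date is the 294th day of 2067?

January has 31 days (294 − 31 = 263 remain).
February has 28 days (263 − 28 = 235 remain).
March has 31 days (235 − 31 = 204 remain).
April has 30 days (204 − 30 = 174 remain).
May has 31 days (174 − 31 = 143 remain).
June has 30 days (143 − 30 = 113 remain).
July has 31 days (113 − 31 = 82 remain).
August has 31 days (82 − 31 = 51 remain).
September has 30 days (51 − 30 = 21 remain).
21 into October → October 21.

2067-10-21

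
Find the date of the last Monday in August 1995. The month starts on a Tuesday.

August 1995 begins on a Tuesday, so the first Monday is August 7 (6 days later).
August 1995 has 31 days. Adding weeks: 7, 14, 21, 28 — the last one ≤ 31 is the 28th.

28 August 1995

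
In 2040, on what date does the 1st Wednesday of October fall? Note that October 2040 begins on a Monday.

October 3, 2040

October 2040 begins on a Monday, so the first Wednesday is October 3 (2 days later).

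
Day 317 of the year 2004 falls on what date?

2004-11-12

January has 31 days (317 − 31 = 286 remain).
February has 29 days (286 − 29 = 257 remain).
March has 31 days (257 − 31 = 226 remain).
April has 30 days (226 − 30 = 196 remain).
May has 31 days (196 − 31 = 165 remain).
June has 30 days (165 − 30 = 135 remain).
July has 31 days (135 − 31 = 104 remain).
August has 31 days (104 − 31 = 73 remain).
September has 30 days (73 − 30 = 43 remain).
October has 31 days (43 − 31 = 12 remain).
12 into November → November 12.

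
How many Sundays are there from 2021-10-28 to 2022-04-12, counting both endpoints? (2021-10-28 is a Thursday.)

2021-10-28 is a Thursday; the first Sunday on or after it is 2021-10-31 (3 days later).
From 2021-10-31 to 2022-04-12: 0 + 30 + 31 + 31 + 28 + 31 + 12 = 163 days (rest of October, November, December, January, February, March, April).
163 ÷ 7 = 23 full weeks with remainder 2, so 23 more Sundays after the first → 24.

24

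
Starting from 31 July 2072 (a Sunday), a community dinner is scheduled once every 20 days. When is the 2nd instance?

20 August 2072

The 2nd occurrence is 1 interval after the first: 1 × 20 = 20 days after 31 July 2072.
July has 31 days — 0 days to the end of July leaves 20.
20 days into August → 20 August 2072.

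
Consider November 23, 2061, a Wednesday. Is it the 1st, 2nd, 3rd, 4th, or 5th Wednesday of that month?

4th

Day 23 falls in week ⌈23/7⌉ of the month.
Days 1–7 hold the 1st Wednesday, 8–14 the 2nd, 15–21 the 3rd, 22–28 the 4th, 29–31 the 5th.
23 is in the range for the 4th.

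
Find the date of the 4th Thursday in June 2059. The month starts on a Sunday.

June 2059 begins on a Sunday, so the first Thursday is June 5 (4 days later).
The 4th Thursday is 3 weeks later: 5 + 21 = 26.

2059-06-26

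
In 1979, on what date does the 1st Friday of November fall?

The first Friday of November 1979 is November 2.

1979-11-02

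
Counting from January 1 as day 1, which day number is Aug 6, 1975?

218

Days in months before Aug: 31 + 28 + 31 + 30 + 31 + 30 + 31 = 212.
Plus 6 days into Aug → day 218.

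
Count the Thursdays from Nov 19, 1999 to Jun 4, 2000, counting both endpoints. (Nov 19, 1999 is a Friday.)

Nov 19, 1999 is a Friday; the first Thursday on or after it is Nov 25, 1999 (6 days later).
From Nov 25, 1999 to Jun 4, 2000: 5 + 31 + 31 + 29 + 31 + 30 + 31 + 4 = 192 days (rest of Nov, Dec, Jan, Feb, Mar, Apr, May, Jun).
192 ÷ 7 = 27 full weeks with remainder 3, so 27 more Thursdays after the first → 28.

28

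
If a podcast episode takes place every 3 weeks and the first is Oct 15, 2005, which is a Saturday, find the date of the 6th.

Jan 28, 2006

The 6th occurrence is 5 intervals after the first: 5 × 21 = 105 days after Oct 15, 2005.
Oct has 31 days — 16 days to the end of Oct leaves 89.
Nov has 30 days (59 left).
Dec has 31 days (28 left).
28 days into Jan → Jan 28, 2006.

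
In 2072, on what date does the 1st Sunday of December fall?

December 2072 begins on a Thursday, so the first Sunday is December 4 (3 days later).

2072-12-04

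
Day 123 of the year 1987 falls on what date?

January has 31 days (123 − 31 = 92 remain).
February has 28 days (92 − 28 = 64 remain).
March has 31 days (64 − 31 = 33 remain).
April has 30 days (33 − 30 = 3 remain).
3 into May → May 3.

May 3, 1987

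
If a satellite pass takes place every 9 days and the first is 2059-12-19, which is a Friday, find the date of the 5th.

The 5th occurrence is 4 intervals after the first: 4 × 9 = 36 days after 2059-12-19.
December has 31 days — 12 days to the end of December leaves 24.
24 days into January → 2060-01-24.

2060-01-24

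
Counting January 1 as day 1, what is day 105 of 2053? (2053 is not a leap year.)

January has 31 days (105 − 31 = 74 remain).
February has 28 days (74 − 28 = 46 remain).
March has 31 days (46 − 31 = 15 remain).
15 into April → April 15.

2053-04-15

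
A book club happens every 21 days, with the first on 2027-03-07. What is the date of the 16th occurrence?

The 16th occurrence is 15 intervals after the first: 15 × 21 = 315 days after 2027-03-07.
March has 31 days — 24 days to the end of March leaves 291.
April has 30 days (261 left).
May has 31 days (230 left).
June has 30 days (200 left).
July has 31 days (169 left).
August has 31 days (138 left).
September has 30 days (108 left).
October has 31 days (77 left).
November has 30 days (47 left).
December has 31 days (16 left).
16 days into January → 2028-01-16.

2028-01-16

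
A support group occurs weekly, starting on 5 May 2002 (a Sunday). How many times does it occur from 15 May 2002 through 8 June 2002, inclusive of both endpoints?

3

Occurrences land 7·i days after 5 May 2002 for i = 0, 1, 2, …
15 May 2002 is 10 days after the start; 10 ÷ 7 = 1 remainder 3; since the remainder is 3, round up to i = 2. First occurrence in the window: #3 on 19 May 2002 (2×7 = 14 days in).
8 June 2002 is 34 days after the start; 34 ÷ 7 = 4 remainder 6. Last occurrence in the window: #5 on 2 June 2002.
Occurrences #3 through #5: 3 in total.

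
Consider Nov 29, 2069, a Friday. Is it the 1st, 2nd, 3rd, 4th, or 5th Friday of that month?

5th

Day 29 falls in week ⌈29/7⌉ of the month.
Days 1–7 hold the 1st Friday, 8–14 the 2nd, 15–21 the 3rd, 22–28 the 4th, 29–31 the 5th.
29 is in the range for the 5th.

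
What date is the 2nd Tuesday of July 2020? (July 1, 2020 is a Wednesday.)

July 14, 2020

July 2020 begins on a Wednesday, so the first Tuesday is July 7 (6 days later).
The 2nd Tuesday is 1 weeks later: 7 + 7 = 14.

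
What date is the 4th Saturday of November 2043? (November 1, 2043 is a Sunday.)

2043-11-28

November 2043 begins on a Sunday, so the first Saturday is November 7 (6 days later).
The 4th Saturday is 3 weeks later: 7 + 21 = 28.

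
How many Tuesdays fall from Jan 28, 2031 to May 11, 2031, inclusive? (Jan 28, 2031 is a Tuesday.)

15

Jan 28, 2031 is a Tuesday; the first Tuesday on or after it is Jan 28, 2031.
From Jan 28, 2031 to May 11, 2031: 3 + 28 + 31 + 30 + 11 = 103 days (rest of Jan, Feb, Mar, Apr, May).
103 ÷ 7 = 14 full weeks with remainder 5, so 14 more Tuesdays after the first → 15.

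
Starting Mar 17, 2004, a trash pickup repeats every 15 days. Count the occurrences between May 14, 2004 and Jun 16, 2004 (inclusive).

Occurrences land 15·i days after Mar 17, 2004 for i = 0, 1, 2, …
May 14, 2004 is 58 days after the start; 58 ÷ 15 = 3 remainder 13; since the remainder is 13, round up to i = 4. First occurrence in the window: #5 on May 16, 2004 (4×15 = 60 days in).
Jun 16, 2004 is 91 days after the start; 91 ÷ 15 = 6 remainder 1. Last occurrence in the window: #7 on Jun 15, 2004.
Occurrences #5 through #7: 3 in total.

3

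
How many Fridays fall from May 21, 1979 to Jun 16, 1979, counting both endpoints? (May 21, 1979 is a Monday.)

4

May 21, 1979 is a Monday; the first Friday on or after it is May 25, 1979 (4 days later).
From May 25, 1979 to Jun 16, 1979: 6 + 16 = 22 days (rest of May, Jun).
22 ÷ 7 = 3 full weeks with remainder 1, so 3 more Fridays after the first → 4.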